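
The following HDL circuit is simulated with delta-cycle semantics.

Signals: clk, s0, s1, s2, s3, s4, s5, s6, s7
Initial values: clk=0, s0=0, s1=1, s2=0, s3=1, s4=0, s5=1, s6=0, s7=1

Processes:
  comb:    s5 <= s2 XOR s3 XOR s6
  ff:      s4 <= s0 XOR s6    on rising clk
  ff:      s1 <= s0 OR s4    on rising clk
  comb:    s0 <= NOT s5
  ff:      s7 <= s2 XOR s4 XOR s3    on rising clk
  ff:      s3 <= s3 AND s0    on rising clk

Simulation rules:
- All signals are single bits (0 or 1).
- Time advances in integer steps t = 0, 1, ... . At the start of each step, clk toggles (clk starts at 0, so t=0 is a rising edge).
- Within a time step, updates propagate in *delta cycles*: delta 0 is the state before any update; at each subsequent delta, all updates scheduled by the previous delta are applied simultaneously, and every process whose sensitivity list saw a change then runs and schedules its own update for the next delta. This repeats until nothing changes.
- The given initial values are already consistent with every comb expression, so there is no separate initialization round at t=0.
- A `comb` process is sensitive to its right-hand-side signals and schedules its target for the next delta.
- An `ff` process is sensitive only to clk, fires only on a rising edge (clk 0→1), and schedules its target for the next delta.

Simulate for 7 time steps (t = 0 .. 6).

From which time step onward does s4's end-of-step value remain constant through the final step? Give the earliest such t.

2

[bits: s3,s2,s0,s5,s6,s7,s4,s1,clk]
t=0: Δ0=100101010 Δ1=100101011 Δ2=000101001 Δ3=000001001 Δ4=001001001 | 4Δ
t=1: Δ0=001001001 Δ1=001001000 | 1Δ
t=2: Δ0=001001000 Δ1=001001001 Δ2=001000111 | 2Δ
t=3: Δ0=001000111 Δ1=001000110 | 1Δ
t=4: Δ0=001000110 Δ1=001000111 Δ2=001001111 | 2Δ
t=5: Δ0=001001111 Δ1=001001110 | 1Δ
t=6: Δ0=001001110 Δ1=001001111 | 1Δ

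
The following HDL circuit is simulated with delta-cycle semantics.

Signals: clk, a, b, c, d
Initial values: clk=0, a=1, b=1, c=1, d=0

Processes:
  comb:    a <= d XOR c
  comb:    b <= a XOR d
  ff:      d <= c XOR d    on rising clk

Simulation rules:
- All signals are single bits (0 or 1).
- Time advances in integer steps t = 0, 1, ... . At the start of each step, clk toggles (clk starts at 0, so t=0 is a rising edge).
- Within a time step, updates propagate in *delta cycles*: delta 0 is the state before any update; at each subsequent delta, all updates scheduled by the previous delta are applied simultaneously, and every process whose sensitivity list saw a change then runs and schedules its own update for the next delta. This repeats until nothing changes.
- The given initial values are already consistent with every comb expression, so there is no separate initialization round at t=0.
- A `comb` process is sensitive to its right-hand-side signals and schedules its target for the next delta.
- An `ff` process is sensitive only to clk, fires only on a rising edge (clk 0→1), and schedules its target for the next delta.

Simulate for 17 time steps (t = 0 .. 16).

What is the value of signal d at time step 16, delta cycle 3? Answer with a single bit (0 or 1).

1

t=0 Δ0: d=0 a=1 b=1 c=1 clk=0
  Δ1: clk:0→1
  Δ2: d:0→1
  Δ3: a:1→0, b:1→0
  Δ4: b:0→1
  (4Δ to stable)
t=1 Δ0: d=1 a=0 b=1 c=1 clk=1
  Δ1: clk:1→0
  (1Δ to stable)
t=2 Δ0: d=1 a=0 b=1 c=1 clk=0
  Δ1: clk:0→1
  Δ2: d:1→0
  Δ3: a:0→1, b:1→0
  Δ4: b:0→1
  (4Δ to stable)
t=3 Δ0: d=0 a=1 b=1 c=1 clk=1
  Δ1: clk:1→0
  (1Δ to stable)
t=4 Δ0: d=0 a=1 b=1 c=1 clk=0
  Δ1: clk:0→1
  Δ2: d:0→1
  Δ3: a:1→0, b:1→0
  Δ4: b:0→1
  (4Δ to stable)
t=5 Δ0: d=1 a=0 b=1 c=1 clk=1
  Δ1: clk:1→0
  (1Δ to stable)
t=6 Δ0: d=1 a=0 b=1 c=1 clk=0
  Δ1: clk:0→1
  Δ2: d:1→0
  Δ3: a:0→1, b:1→0
  Δ4: b:0→1
  (4Δ to stable)
t=7 Δ0: d=0 a=1 b=1 c=1 clk=1
  Δ1: clk:1→0
  (1Δ to stable)
t=8 Δ0: d=0 a=1 b=1 c=1 clk=0
  Δ1: clk:0→1
  Δ2: d:0→1
  Δ3: a:1→0, b:1→0
  Δ4: b:0→1
  (4Δ to stable)
t=9 Δ0: d=1 a=0 b=1 c=1 clk=1
  Δ1: clk:1→0
  (1Δ to stable)
t=10 Δ0: d=1 a=0 b=1 c=1 clk=0
  Δ1: clk:0→1
  Δ2: d:1→0
  Δ3: a:0→1, b:1→0
  Δ4: b:0→1
  (4Δ to stable)
t=11 Δ0: d=0 a=1 b=1 c=1 clk=1
  Δ1: clk:1→0
  (1Δ to stable)
t=12 Δ0: d=0 a=1 b=1 c=1 clk=0
  Δ1: clk:0→1
  Δ2: d:0→1
  Δ3: a:1→0, b:1→0
  Δ4: b:0→1
  (4Δ to stable)
t=13 Δ0: d=1 a=0 b=1 c=1 clk=1
  Δ1: clk:1→0
  (1Δ to stable)
t=14 Δ0: d=1 a=0 b=1 c=1 clk=0
  Δ1: clk:0→1
  Δ2: d:1→0
  Δ3: a:0→1, b:1→0
  Δ4: b:0→1
  (4Δ to stable)
t=15 Δ0: d=0 a=1 b=1 c=1 clk=1
  Δ1: clk:1→0
  (1Δ to stable)
t=16 Δ0: d=0 a=1 b=1 c=1 clk=0
  Δ1: clk:0→1
  Δ2: d:0→1
  Δ3: a:1→0, b:1→0
  Δ4: b:0→1
  (4Δ to stable)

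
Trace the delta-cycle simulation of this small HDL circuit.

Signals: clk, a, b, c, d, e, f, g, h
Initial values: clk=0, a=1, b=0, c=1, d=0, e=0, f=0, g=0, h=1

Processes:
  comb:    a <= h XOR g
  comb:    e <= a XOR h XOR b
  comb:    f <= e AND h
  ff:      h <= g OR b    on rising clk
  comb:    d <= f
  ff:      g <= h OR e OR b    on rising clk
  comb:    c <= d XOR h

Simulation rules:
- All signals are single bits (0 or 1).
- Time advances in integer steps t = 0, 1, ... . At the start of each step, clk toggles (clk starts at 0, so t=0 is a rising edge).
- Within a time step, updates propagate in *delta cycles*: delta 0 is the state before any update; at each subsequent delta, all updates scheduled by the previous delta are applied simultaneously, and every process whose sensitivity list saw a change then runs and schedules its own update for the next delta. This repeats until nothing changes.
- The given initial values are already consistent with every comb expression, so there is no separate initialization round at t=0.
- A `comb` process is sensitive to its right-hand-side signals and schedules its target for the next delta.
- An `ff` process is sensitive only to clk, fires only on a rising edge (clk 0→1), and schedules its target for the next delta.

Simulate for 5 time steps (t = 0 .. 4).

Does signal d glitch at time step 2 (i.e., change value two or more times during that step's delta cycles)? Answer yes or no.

t0.Δ0 c=1 d=0 a=1 clk=0 b=0 e=0 h=1 g=0 f=0
t0.Δ1 c=1 d=0 a=1 clk=1 b=0 e=0 h=1 g=0 f=0
t0.Δ2 c=1 d=0 a=1 clk=1 b=0 e=0 h=0 g=1 f=0
t0.Δ3 c=0 d=0 a=1 clk=1 b=0 e=1 h=0 g=1 f=0
t1.Δ0 c=0 d=0 a=1 clk=1 b=0 e=1 h=0 g=1 f=0
t1.Δ1 c=0 d=0 a=1 clk=0 b=0 e=1 h=0 g=1 f=0
t2.Δ0 c=0 d=0 a=1 clk=0 b=0 e=1 h=0 g=1 f=0
t2.Δ1 c=0 d=0 a=1 clk=1 b=0 e=1 h=0 g=1 f=0
t2.Δ2 c=0 d=0 a=1 clk=1 b=0 e=1 h=1 g=1 f=0
t2.Δ3 c=1 d=0 a=0 clk=1 b=0 e=0 h=1 g=1 f=1
t2.Δ4 c=1 d=1 a=0 clk=1 b=0 e=1 h=1 g=1 f=0
t2.Δ5 c=0 d=0 a=0 clk=1 b=0 e=1 h=1 g=1 f=1
t2.Δ6 c=1 d=1 a=0 clk=1 b=0 e=1 h=1 g=1 f=1
t2.Δ7 c=0 d=1 a=0 clk=1 b=0 e=1 h=1 g=1 f=1
t3.Δ0 c=0 d=1 a=0 clk=1 b=0 e=1 h=1 g=1 f=1
t3.Δ1 c=0 d=1 a=0 clk=0 b=0 e=1 h=1 g=1 f=1
t4.Δ0 c=0 d=1 a=0 clk=0 b=0 e=1 h=1 g=1 f=1
t4.Δ1 c=0 d=1 a=0 clk=1 b=0 e=1 h=1 g=1 f=1

yes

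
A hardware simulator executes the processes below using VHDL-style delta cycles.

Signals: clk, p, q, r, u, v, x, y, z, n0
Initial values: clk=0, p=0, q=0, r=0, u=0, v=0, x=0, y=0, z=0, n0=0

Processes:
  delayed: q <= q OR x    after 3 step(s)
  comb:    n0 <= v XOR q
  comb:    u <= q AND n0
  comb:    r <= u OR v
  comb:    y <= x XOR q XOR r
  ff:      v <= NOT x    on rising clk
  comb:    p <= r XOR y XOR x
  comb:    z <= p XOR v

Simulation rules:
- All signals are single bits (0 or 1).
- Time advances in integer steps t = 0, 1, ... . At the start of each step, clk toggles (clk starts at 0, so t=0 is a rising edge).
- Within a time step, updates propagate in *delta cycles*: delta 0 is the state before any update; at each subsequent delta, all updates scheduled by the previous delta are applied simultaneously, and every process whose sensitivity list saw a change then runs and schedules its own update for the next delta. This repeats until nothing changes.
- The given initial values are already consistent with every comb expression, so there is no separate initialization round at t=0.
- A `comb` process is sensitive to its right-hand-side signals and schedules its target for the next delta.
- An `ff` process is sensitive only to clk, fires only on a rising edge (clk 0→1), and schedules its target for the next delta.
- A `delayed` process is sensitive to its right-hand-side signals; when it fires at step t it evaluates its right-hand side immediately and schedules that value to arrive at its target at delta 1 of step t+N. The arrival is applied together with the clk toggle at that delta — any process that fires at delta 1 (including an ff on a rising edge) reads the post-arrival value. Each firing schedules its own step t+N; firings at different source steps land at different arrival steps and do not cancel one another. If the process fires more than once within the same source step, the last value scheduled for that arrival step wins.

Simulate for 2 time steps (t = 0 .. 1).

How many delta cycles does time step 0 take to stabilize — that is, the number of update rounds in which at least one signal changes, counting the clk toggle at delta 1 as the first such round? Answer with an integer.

[bits: u,q,y,p,r,v,z,x,clk,n0]
t=0: Δ0=0000000000 Δ1=0000000010 Δ2=0000010010 Δ3=0000111011 Δ4=0011111011 Δ5=0010110011 Δ6=0010111011 | 6Δ
t=1: Δ0=0010111011 Δ1=0010111001 | 1Δ

6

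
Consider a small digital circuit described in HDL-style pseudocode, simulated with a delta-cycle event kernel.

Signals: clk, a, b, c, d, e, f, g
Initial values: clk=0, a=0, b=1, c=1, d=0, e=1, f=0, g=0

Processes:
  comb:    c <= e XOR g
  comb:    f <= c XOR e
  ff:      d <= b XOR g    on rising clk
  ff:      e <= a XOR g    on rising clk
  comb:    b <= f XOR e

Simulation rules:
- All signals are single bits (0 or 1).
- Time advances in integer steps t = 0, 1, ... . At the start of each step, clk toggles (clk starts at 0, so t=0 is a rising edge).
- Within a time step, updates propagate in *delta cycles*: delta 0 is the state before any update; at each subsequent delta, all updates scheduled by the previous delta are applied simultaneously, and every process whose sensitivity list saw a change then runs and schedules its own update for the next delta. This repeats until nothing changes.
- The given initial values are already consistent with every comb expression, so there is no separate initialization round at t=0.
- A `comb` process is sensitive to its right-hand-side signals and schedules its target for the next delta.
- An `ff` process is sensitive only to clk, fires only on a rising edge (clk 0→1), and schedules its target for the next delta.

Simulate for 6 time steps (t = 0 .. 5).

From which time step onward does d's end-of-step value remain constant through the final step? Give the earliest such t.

2

t0.Δ0 g=0 e=1 d=0 a=0 f=0 c=1 b=1 clk=0
t0.Δ1 g=0 e=1 d=0 a=0 f=0 c=1 b=1 clk=1
t0.Δ2 g=0 e=0 d=1 a=0 f=0 c=1 b=1 clk=1
t0.Δ3 g=0 e=0 d=1 a=0 f=1 c=0 b=0 clk=1
t0.Δ4 g=0 e=0 d=1 a=0 f=0 c=0 b=1 clk=1
t0.Δ5 g=0 e=0 d=1 a=0 f=0 c=0 b=0 clk=1
t1.Δ0 g=0 e=0 d=1 a=0 f=0 c=0 b=0 clk=1
t1.Δ1 g=0 e=0 d=1 a=0 f=0 c=0 b=0 clk=0
t2.Δ0 g=0 e=0 d=1 a=0 f=0 c=0 b=0 clk=0
t2.Δ1 g=0 e=0 d=1 a=0 f=0 c=0 b=0 clk=1
t2.Δ2 g=0 e=0 d=0 a=0 f=0 c=0 b=0 clk=1
t3.Δ0 g=0 e=0 d=0 a=0 f=0 c=0 b=0 clk=1
t3.Δ1 g=0 e=0 d=0 a=0 f=0 c=0 b=0 clk=0
t4.Δ0 g=0 e=0 d=0 a=0 f=0 c=0 b=0 clk=0
t4.Δ1 g=0 e=0 d=0 a=0 f=0 c=0 b=0 clk=1
t5.Δ0 g=0 e=0 d=0 a=0 f=0 c=0 b=0 clk=1
t5.Δ1 g=0 e=0 d=0 a=0 f=0 c=0 b=0 clk=0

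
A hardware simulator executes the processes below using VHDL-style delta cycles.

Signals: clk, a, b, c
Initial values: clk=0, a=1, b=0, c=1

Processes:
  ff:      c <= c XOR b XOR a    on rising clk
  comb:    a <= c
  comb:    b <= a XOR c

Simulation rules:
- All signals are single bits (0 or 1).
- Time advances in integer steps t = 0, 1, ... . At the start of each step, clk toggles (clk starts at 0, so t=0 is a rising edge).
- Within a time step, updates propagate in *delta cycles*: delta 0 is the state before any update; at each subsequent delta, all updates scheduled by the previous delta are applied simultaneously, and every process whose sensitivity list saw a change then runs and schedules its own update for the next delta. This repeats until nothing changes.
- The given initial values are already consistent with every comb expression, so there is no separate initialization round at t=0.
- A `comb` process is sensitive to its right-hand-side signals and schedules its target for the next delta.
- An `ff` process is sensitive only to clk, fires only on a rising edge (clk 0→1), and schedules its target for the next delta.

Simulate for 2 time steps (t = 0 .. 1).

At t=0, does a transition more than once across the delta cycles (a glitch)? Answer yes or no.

t0.Δ0 b=0 c=1 clk=0 a=1
t0.Δ1 b=0 c=1 clk=1 a=1
t0.Δ2 b=0 c=0 clk=1 a=1
t0.Δ3 b=1 c=0 clk=1 a=0
t0.Δ4 b=0 c=0 clk=1 a=0
t1.Δ0 b=0 c=0 clk=1 a=0
t1.Δ1 b=0 c=0 clk=0 a=0

no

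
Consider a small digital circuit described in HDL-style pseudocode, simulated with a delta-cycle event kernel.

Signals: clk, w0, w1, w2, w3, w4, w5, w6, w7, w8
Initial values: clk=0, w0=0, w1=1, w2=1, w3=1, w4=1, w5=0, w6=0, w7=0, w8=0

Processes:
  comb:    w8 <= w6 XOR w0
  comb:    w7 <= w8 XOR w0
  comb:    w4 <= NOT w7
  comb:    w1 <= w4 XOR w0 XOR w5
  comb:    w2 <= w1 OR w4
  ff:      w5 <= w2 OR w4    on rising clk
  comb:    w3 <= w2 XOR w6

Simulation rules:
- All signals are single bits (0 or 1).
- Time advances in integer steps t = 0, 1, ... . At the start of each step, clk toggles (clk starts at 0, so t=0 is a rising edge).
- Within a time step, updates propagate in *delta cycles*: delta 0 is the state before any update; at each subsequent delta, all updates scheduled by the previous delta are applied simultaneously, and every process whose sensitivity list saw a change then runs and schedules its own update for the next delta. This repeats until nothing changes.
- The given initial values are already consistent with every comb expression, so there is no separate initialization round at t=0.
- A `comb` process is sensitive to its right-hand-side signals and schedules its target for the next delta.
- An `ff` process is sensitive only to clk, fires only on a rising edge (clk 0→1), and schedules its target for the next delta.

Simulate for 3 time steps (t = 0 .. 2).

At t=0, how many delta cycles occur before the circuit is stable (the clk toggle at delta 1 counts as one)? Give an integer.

t=0 Δ0: clk=0 w1=1 w3=1 w8=0 w7=0 w2=1 w5=0 w4=1 w0=0 w6=0
  Δ1: clk:0→1
  Δ2: w5:0→1
  Δ3: w1:1→0
  (3Δ to stable)
t=1 Δ0: clk=1 w1=0 w3=1 w8=0 w7=0 w2=1 w5=1 w4=1 w0=0 w6=0
  Δ1: clk:1→0
  (1Δ to stable)
t=2 Δ0: clk=0 w1=0 w3=1 w8=0 w7=0 w2=1 w5=1 w4=1 w0=0 w6=0
  Δ1: clk:0→1
  (1Δ to stable)

3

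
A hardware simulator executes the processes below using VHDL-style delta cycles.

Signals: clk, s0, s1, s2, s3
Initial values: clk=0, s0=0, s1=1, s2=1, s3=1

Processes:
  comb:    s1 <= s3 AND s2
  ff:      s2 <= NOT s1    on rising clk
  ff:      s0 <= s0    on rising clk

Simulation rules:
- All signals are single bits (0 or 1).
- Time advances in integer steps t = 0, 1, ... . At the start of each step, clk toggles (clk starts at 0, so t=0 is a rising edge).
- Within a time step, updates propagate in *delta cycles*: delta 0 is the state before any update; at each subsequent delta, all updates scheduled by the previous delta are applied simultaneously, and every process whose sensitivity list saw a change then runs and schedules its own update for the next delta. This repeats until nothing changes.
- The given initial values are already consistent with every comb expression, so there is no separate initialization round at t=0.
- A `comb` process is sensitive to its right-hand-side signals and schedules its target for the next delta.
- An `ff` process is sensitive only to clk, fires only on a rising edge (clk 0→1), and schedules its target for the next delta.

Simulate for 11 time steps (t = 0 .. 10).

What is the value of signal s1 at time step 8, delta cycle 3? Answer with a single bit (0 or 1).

t=0 Δ0: s1=1 clk=0 s3=1 s0=0 s2=1
  Δ1: clk:0→1
  Δ2: s2:1→0
  Δ3: s1:1→0
  (3Δ to stable)
t=1 Δ0: s1=0 clk=1 s3=1 s0=0 s2=0
  Δ1: clk:1→0
  (1Δ to stable)
t=2 Δ0: s1=0 clk=0 s3=1 s0=0 s2=0
  Δ1: clk:0→1
  Δ2: s2:0→1
  Δ3: s1:0→1
  (3Δ to stable)
t=3 Δ0: s1=1 clk=1 s3=1 s0=0 s2=1
  Δ1: clk:1→0
  (1Δ to stable)
t=4 Δ0: s1=1 clk=0 s3=1 s0=0 s2=1
  Δ1: clk:0→1
  Δ2: s2:1→0
  Δ3: s1:1→0
  (3Δ to stable)
t=5 Δ0: s1=0 clk=1 s3=1 s0=0 s2=0
  Δ1: clk:1→0
  (1Δ to stable)
t=6 Δ0: s1=0 clk=0 s3=1 s0=0 s2=0
  Δ1: clk:0→1
  Δ2: s2:0→1
  Δ3: s1:0→1
  (3Δ to stable)
t=7 Δ0: s1=1 clk=1 s3=1 s0=0 s2=1
  Δ1: clk:1→0
  (1Δ to stable)
t=8 Δ0: s1=1 clk=0 s3=1 s0=0 s2=1
  Δ1: clk:0→1
  Δ2: s2:1→0
  Δ3: s1:1→0
  (3Δ to stable)
t=9 Δ0: s1=0 clk=1 s3=1 s0=0 s2=0
  Δ1: clk:1→0
  (1Δ to stable)
t=10 Δ0: s1=0 clk=0 s3=1 s0=0 s2=0
  Δ1: clk:0→1
  Δ2: s2:0→1
  Δ3: s1:0→1
  (3Δ to stable)

0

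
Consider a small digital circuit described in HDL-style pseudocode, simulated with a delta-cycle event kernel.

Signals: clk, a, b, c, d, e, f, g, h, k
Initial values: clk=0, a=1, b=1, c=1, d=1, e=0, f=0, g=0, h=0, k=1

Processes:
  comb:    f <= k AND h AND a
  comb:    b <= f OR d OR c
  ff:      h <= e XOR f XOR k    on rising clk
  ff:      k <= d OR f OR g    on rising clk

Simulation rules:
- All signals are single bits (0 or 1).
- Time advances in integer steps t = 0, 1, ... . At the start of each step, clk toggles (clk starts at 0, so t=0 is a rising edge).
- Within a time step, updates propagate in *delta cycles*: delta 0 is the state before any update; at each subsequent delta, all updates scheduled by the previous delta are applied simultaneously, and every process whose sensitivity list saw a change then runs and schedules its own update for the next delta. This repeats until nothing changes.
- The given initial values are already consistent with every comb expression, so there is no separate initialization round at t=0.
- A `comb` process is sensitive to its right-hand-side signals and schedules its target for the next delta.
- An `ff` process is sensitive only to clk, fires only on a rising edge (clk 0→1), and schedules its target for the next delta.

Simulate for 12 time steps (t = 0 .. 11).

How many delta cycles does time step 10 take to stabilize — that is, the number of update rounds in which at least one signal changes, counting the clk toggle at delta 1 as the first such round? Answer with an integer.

3

[bits: h,g,c,e,a,d,f,b,clk,k]
t=0: Δ0=0010110101 Δ1=0010110111 Δ2=1010110111 Δ3=1010111111 | 3Δ
t=1: Δ0=1010111111 Δ1=1010111101 | 1Δ
t=2: Δ0=1010111101 Δ1=1010111111 Δ2=0010111111 Δ3=0010110111 | 3Δ
t=3: Δ0=0010110111 Δ1=0010110101 | 1Δ
t=4: Δ0=0010110101 Δ1=0010110111 Δ2=1010110111 Δ3=1010111111 | 3Δ
t=5: Δ0=1010111111 Δ1=1010111101 | 1Δ
t=6: Δ0=1010111101 Δ1=1010111111 Δ2=0010111111 Δ3=0010110111 | 3Δ
t=7: Δ0=0010110111 Δ1=0010110101 | 1Δ
t=8: Δ0=0010110101 Δ1=0010110111 Δ2=1010110111 Δ3=1010111111 | 3Δ
t=9: Δ0=1010111111 Δ1=1010111101 | 1Δ
t=10: Δ0=1010111101 Δ1=1010111111 Δ2=0010111111 Δ3=0010110111 | 3Δ
t=11: Δ0=0010110111 Δ1=0010110101 | 1Δ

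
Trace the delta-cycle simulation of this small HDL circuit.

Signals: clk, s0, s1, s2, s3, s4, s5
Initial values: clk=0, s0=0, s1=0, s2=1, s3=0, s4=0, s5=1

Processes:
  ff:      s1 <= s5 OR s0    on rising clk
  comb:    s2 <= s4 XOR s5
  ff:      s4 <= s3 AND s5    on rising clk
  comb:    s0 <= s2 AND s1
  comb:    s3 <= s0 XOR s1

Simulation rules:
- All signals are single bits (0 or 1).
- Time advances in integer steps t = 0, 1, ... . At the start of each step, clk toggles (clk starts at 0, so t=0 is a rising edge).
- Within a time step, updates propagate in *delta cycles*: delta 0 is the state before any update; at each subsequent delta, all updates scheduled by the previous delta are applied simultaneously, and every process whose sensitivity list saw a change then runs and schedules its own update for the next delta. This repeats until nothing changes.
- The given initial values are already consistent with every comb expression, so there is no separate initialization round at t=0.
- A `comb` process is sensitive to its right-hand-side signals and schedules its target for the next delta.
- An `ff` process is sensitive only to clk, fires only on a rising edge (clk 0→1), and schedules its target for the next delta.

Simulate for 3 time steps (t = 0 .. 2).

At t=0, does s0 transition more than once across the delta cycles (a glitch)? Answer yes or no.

t0.Δ0 s1=0 clk=0 s4=0 s5=1 s0=0 s3=0 s2=1
t0.Δ1 s1=0 clk=1 s4=0 s5=1 s0=0 s3=0 s2=1
t0.Δ2 s1=1 clk=1 s4=0 s5=1 s0=0 s3=0 s2=1
t0.Δ3 s1=1 clk=1 s4=0 s5=1 s0=1 s3=1 s2=1
t0.Δ4 s1=1 clk=1 s4=0 s5=1 s0=1 s3=0 s2=1
t1.Δ0 s1=1 clk=1 s4=0 s5=1 s0=1 s3=0 s2=1
t1.Δ1 s1=1 clk=0 s4=0 s5=1 s0=1 s3=0 s2=1
t2.Δ0 s1=1 clk=0 s4=0 s5=1 s0=1 s3=0 s2=1
t2.Δ1 s1=1 clk=1 s4=0 s5=1 s0=1 s3=0 s2=1

no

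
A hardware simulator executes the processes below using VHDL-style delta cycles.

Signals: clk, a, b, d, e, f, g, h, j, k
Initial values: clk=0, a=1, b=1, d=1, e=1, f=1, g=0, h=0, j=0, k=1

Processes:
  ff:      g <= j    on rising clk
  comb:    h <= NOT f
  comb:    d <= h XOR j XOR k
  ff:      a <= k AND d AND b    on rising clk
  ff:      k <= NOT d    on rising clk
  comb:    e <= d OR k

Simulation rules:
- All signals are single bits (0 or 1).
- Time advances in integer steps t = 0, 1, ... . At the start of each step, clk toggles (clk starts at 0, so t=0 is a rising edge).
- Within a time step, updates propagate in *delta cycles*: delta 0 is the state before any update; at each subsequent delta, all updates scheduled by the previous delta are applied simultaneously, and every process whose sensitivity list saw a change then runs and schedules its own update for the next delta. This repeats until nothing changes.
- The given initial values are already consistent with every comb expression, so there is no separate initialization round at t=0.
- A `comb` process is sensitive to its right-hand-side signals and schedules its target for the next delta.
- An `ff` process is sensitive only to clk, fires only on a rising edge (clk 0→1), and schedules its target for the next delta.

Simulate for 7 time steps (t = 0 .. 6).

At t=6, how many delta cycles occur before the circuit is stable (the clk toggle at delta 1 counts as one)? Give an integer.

[bits: g,f,b,k,a,e,d,j,clk,h]
t=0: Δ0=0111111000 Δ1=0111111010 Δ2=0110111010 Δ3=0110110010 Δ4=0110100010 | 4Δ
t=1: Δ0=0110100010 Δ1=0110100000 | 1Δ
t=2: Δ0=0110100000 Δ1=0110100010 Δ2=0111000010 Δ3=0111011010 | 3Δ
t=3: Δ0=0111011010 Δ1=0111011000 | 1Δ
t=4: Δ0=0111011000 Δ1=0111011010 Δ2=0110111010 Δ3=0110110010 Δ4=0110100010 | 4Δ
t=5: Δ0=0110100010 Δ1=0110100000 | 1Δ
t=6: Δ0=0110100000 Δ1=0110100010 Δ2=0111000010 Δ3=0111011010 | 3Δ

3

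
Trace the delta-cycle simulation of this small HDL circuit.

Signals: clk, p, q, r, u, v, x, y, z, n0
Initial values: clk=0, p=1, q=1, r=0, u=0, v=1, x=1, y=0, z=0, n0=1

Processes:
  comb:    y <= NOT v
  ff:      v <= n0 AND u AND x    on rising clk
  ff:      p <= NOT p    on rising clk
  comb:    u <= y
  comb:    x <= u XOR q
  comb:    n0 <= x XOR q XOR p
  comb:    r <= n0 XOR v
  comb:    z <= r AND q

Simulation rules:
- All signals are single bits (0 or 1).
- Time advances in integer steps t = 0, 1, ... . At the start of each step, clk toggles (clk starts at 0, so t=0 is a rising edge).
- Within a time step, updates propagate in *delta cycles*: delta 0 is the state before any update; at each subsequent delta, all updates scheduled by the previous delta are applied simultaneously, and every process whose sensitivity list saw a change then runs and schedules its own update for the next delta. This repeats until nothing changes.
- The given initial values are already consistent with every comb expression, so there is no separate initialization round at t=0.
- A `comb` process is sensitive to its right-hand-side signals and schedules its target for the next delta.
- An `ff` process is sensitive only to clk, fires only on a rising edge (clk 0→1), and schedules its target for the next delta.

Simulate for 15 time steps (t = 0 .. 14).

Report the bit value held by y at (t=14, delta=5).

[bits: z,n0,q,x,p,u,clk,y,r,v]
t=0: Δ0=0111100001 Δ1=0111101001 Δ2=0111001000 Δ3=0011001110 Δ4=1011011100 Δ5=0010011100 Δ6=0110011100 Δ7=0110011110 Δ8=1110011110 | 8Δ
t=1: Δ0=1110011110 Δ1=1110010110 | 1Δ
t=2: Δ0=1110010110 Δ1=1110011110 Δ2=1110111110 Δ3=1010111110 Δ4=1010111100 Δ5=0010111100 | 5Δ
t=3: Δ0=0010111100 Δ1=0010110100 | 1Δ
t=4: Δ0=0010110100 Δ1=0010111100 Δ2=0010011100 Δ3=0110011100 Δ4=0110011110 Δ5=1110011110 | 5Δ
t=5: Δ0=1110011110 Δ1=1110010110 | 1Δ
t=6: Δ0=1110010110 Δ1=1110011110 Δ2=1110111110 Δ3=1010111110 Δ4=1010111100 Δ5=0010111100 | 5Δ
t=7: Δ0=0010111100 Δ1=0010110100 | 1Δ
t=8: Δ0=0010110100 Δ1=0010111100 Δ2=0010011100 Δ3=0110011100 Δ4=0110011110 Δ5=1110011110 | 5Δ
t=9: Δ0=1110011110 Δ1=1110010110 | 1Δ
t=10: Δ0=1110010110 Δ1=1110011110 Δ2=1110111110 Δ3=1010111110 Δ4=1010111100 Δ5=0010111100 | 5Δ
t=11: Δ0=0010111100 Δ1=0010110100 | 1Δ
t=12: Δ0=0010110100 Δ1=0010111100 Δ2=0010011100 Δ3=0110011100 Δ4=0110011110 Δ5=1110011110 | 5Δ
t=13: Δ0=1110011110 Δ1=1110010110 | 1Δ
t=14: Δ0=1110010110 Δ1=1110011110 Δ2=1110111110 Δ3=1010111110 Δ4=1010111100 Δ5=0010111100 | 5Δ

1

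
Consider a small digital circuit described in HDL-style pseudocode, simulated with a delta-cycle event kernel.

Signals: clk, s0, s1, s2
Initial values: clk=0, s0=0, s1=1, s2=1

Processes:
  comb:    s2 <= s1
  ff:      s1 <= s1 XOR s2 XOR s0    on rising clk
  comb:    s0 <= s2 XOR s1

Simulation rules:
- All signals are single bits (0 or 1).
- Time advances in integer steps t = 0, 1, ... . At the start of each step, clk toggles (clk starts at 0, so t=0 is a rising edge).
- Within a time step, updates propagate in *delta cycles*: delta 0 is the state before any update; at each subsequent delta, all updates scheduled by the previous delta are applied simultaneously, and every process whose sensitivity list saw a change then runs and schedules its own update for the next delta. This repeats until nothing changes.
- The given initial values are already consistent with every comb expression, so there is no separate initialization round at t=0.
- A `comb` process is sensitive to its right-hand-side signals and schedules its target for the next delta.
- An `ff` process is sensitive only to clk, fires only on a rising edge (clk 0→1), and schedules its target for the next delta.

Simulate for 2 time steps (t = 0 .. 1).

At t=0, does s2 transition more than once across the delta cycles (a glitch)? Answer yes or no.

no

t0.Δ0 s2=1 s0=0 clk=0 s1=1
t0.Δ1 s2=1 s0=0 clk=1 s1=1
t0.Δ2 s2=1 s0=0 clk=1 s1=0
t0.Δ3 s2=0 s0=1 clk=1 s1=0
t0.Δ4 s2=0 s0=0 clk=1 s1=0
t1.Δ0 s2=0 s0=0 clk=1 s1=0
t1.Δ1 s2=0 s0=0 clk=0 s1=0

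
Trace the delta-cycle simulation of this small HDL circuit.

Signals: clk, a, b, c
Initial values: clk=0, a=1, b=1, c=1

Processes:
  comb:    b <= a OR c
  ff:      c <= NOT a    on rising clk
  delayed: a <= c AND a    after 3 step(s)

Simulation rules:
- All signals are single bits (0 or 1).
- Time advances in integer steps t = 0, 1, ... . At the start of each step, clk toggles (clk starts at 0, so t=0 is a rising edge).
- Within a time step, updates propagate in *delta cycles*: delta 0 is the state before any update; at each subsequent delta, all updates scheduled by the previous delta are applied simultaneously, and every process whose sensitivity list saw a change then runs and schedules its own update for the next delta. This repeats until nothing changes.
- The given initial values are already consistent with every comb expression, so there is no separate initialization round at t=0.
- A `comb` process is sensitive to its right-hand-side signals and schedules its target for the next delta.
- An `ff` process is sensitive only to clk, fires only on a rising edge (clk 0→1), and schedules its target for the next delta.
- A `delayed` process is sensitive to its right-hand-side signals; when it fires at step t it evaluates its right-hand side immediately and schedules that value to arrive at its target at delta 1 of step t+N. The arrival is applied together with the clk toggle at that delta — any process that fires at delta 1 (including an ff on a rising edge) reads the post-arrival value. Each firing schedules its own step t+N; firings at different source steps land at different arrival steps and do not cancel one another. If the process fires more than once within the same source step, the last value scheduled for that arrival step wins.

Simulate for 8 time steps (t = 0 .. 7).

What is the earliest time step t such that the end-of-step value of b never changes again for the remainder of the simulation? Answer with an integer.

t=0 Δ0: clk=0 b=1 c=1 a=1
  Δ1: clk:0→1
  Δ2: c:1→0
  (2Δ to stable)
t=1 Δ0: clk=1 b=1 c=0 a=1
  Δ1: clk:1→0
  (1Δ to stable)
t=2 Δ0: clk=0 b=1 c=0 a=1
  Δ1: clk:0→1
  (1Δ to stable)
t=3 Δ0: clk=1 b=1 c=0 a=1
  Δ1: clk:1→0, a:1→0
  Δ2: b:1→0
  (2Δ to stable)
t=4 Δ0: clk=0 b=0 c=0 a=0
  Δ1: clk:0→1
  Δ2: c:0→1
  Δ3: b:0→1
  (3Δ to stable)
t=5 Δ0: clk=1 b=1 c=1 a=0
  Δ1: clk:1→0
  (1Δ to stable)
t=6 Δ0: clk=0 b=1 c=1 a=0
  Δ1: clk:0→1
  (1Δ to stable)
t=7 Δ0: clk=1 b=1 c=1 a=0
  Δ1: clk:1→0
  (1Δ to stable)

4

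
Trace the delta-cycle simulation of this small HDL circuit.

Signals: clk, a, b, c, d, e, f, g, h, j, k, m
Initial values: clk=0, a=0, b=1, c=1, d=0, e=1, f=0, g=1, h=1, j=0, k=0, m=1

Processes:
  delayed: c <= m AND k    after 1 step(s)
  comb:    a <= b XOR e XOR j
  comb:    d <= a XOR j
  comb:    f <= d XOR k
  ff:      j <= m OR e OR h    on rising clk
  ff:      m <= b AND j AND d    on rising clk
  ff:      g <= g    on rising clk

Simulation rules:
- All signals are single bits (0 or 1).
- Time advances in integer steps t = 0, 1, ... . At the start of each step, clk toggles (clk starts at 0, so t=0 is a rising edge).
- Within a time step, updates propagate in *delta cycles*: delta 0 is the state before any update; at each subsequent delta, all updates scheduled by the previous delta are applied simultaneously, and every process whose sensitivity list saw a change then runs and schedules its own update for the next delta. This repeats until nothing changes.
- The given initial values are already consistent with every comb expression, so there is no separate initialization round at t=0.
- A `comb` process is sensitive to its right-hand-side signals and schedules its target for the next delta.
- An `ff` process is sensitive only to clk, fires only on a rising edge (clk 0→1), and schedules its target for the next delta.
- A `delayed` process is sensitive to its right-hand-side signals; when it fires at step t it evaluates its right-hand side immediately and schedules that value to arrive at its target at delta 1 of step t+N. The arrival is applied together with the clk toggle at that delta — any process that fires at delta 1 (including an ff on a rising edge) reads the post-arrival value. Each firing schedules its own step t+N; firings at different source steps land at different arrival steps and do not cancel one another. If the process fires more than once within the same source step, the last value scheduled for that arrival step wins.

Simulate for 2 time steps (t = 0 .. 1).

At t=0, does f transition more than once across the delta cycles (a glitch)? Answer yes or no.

yes

t0.Δ0 e=1 m=1 clk=0 b=1 h=1 k=0 a=0 d=0 c=1 f=0 j=0 g=1
t0.Δ1 e=1 m=1 clk=1 b=1 h=1 k=0 a=0 d=0 c=1 f=0 j=0 g=1
t0.Δ2 e=1 m=0 clk=1 b=1 h=1 k=0 a=0 d=0 c=1 f=0 j=1 g=1
t0.Δ3 e=1 m=0 clk=1 b=1 h=1 k=0 a=1 d=1 c=1 f=0 j=1 g=1
t0.Δ4 e=1 m=0 clk=1 b=1 h=1 k=0 a=1 d=0 c=1 f=1 j=1 g=1
t0.Δ5 e=1 m=0 clk=1 b=1 h=1 k=0 a=1 d=0 c=1 f=0 j=1 g=1
t1.Δ0 e=1 m=0 clk=1 b=1 h=1 k=0 a=1 d=0 c=1 f=0 j=1 g=1
t1.Δ1 e=1 m=0 clk=0 b=1 h=1 k=0 a=1 d=0 c=0 f=0 j=1 g=1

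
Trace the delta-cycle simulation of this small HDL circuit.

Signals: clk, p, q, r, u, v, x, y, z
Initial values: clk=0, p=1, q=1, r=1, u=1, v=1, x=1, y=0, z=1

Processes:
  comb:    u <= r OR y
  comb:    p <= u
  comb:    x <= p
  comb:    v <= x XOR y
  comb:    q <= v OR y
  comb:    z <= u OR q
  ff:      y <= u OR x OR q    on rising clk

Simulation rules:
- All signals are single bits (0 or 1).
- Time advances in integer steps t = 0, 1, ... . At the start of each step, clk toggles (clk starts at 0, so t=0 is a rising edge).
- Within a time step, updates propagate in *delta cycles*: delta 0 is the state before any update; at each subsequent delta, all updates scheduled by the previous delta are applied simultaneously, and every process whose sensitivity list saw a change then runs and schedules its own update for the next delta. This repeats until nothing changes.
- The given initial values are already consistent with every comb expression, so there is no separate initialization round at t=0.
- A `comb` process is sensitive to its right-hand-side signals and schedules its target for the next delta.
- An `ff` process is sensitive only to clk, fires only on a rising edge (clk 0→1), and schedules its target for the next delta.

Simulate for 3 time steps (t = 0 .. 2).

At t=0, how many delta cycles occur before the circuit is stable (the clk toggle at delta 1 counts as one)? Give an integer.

3

t0.Δ0 p=1 clk=0 y=0 q=1 v=1 x=1 r=1 u=1 z=1
t0.Δ1 p=1 clk=1 y=0 q=1 v=1 x=1 r=1 u=1 z=1
t0.Δ2 p=1 clk=1 y=1 q=1 v=1 x=1 r=1 u=1 z=1
t0.Δ3 p=1 clk=1 y=1 q=1 v=0 x=1 r=1 u=1 z=1
t1.Δ0 p=1 clk=1 y=1 q=1 v=0 x=1 r=1 u=1 z=1
t1.Δ1 p=1 clk=0 y=1 q=1 v=0 x=1 r=1 u=1 z=1
t2.Δ0 p=1 clk=0 y=1 q=1 v=0 x=1 r=1 u=1 z=1
t2.Δ1 p=1 clk=1 y=1 q=1 v=0 x=1 r=1 u=1 z=1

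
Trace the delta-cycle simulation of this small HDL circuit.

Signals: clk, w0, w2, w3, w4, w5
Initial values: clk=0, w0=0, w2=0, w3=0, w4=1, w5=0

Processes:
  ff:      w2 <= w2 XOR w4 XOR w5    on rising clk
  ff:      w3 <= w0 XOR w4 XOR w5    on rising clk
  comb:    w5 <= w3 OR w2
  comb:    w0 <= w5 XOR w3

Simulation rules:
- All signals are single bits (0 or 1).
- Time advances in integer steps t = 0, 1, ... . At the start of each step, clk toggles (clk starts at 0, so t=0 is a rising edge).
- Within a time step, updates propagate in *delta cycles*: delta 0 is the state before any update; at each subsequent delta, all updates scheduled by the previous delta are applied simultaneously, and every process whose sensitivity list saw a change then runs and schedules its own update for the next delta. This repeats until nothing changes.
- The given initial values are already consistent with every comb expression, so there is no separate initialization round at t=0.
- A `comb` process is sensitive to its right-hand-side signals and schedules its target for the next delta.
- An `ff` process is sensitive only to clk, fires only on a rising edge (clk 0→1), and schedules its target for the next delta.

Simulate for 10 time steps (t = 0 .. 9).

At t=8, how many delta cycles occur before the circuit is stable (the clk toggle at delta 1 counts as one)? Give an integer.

t0.Δ0 w2=0 clk=0 w0=0 w4=1 w3=0 w5=0
t0.Δ1 w2=0 clk=1 w0=0 w4=1 w3=0 w5=0
t0.Δ2 w2=1 clk=1 w0=0 w4=1 w3=1 w5=0
t0.Δ3 w2=1 clk=1 w0=1 w4=1 w3=1 w5=1
t0.Δ4 w2=1 clk=1 w0=0 w4=1 w3=1 w5=1
t1.Δ0 w2=1 clk=1 w0=0 w4=1 w3=1 w5=1
t1.Δ1 w2=1 clk=0 w0=0 w4=1 w3=1 w5=1
t2.Δ0 w2=1 clk=0 w0=0 w4=1 w3=1 w5=1
t2.Δ1 w2=1 clk=1 w0=0 w4=1 w3=1 w5=1
t2.Δ2 w2=1 clk=1 w0=0 w4=1 w3=0 w5=1
t2.Δ3 w2=1 clk=1 w0=1 w4=1 w3=0 w5=1
t3.Δ0 w2=1 clk=1 w0=1 w4=1 w3=0 w5=1
t3.Δ1 w2=1 clk=0 w0=1 w4=1 w3=0 w5=1
t4.Δ0 w2=1 clk=0 w0=1 w4=1 w3=0 w5=1
t4.Δ1 w2=1 clk=1 w0=1 w4=1 w3=0 w5=1
t4.Δ2 w2=1 clk=1 w0=1 w4=1 w3=1 w5=1
t4.Δ3 w2=1 clk=1 w0=0 w4=1 w3=1 w5=1
t5.Δ0 w2=1 clk=1 w0=0 w4=1 w3=1 w5=1
t5.Δ1 w2=1 clk=0 w0=0 w4=1 w3=1 w5=1
t6.Δ0 w2=1 clk=0 w0=0 w4=1 w3=1 w5=1
t6.Δ1 w2=1 clk=1 w0=0 w4=1 w3=1 w5=1
t6.Δ2 w2=1 clk=1 w0=0 w4=1 w3=0 w5=1
t6.Δ3 w2=1 clk=1 w0=1 w4=1 w3=0 w5=1
t7.Δ0 w2=1 clk=1 w0=1 w4=1 w3=0 w5=1
t7.Δ1 w2=1 clk=0 w0=1 w4=1 w3=0 w5=1
t8.Δ0 w2=1 clk=0 w0=1 w4=1 w3=0 w5=1
t8.Δ1 w2=1 clk=1 w0=1 w4=1 w3=0 w5=1
t8.Δ2 w2=1 clk=1 w0=1 w4=1 w3=1 w5=1
t8.Δ3 w2=1 clk=1 w0=0 w4=1 w3=1 w5=1
t9.Δ0 w2=1 clk=1 w0=0 w4=1 w3=1 w5=1
t9.Δ1 w2=1 clk=0 w0=0 w4=1 w3=1 w5=1

3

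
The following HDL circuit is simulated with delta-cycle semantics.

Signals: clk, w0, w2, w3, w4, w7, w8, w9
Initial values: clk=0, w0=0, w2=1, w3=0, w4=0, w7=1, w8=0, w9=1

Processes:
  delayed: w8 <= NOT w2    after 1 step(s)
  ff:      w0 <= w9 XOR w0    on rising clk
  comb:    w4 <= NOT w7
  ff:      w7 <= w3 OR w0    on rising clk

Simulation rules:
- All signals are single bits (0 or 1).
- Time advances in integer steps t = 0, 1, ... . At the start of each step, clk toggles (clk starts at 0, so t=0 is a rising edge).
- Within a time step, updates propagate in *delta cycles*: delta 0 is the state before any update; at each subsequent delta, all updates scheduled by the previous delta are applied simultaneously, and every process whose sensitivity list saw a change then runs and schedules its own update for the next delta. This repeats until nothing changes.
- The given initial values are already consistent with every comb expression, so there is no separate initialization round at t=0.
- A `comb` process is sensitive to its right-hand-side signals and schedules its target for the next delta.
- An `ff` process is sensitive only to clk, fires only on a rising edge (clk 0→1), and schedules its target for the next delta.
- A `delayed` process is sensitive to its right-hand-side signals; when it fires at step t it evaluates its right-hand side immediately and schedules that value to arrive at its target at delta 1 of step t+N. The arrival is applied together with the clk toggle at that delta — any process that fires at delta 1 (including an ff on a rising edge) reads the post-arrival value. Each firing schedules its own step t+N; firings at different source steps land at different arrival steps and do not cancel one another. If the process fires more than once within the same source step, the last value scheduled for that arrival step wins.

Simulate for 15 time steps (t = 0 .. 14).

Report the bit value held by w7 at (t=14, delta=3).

1

t0.Δ0 w3=0 w2=1 w0=0 w7=1 w8=0 w4=0 w9=1 clk=0
t0.Δ1 w3=0 w2=1 w0=0 w7=1 w8=0 w4=0 w9=1 clk=1
t0.Δ2 w3=0 w2=1 w0=1 w7=0 w8=0 w4=0 w9=1 clk=1
t0.Δ3 w3=0 w2=1 w0=1 w7=0 w8=0 w4=1 w9=1 clk=1
t1.Δ0 w3=0 w2=1 w0=1 w7=0 w8=0 w4=1 w9=1 clk=1
t1.Δ1 w3=0 w2=1 w0=1 w7=0 w8=0 w4=1 w9=1 clk=0
t2.Δ0 w3=0 w2=1 w0=1 w7=0 w8=0 w4=1 w9=1 clk=0
t2.Δ1 w3=0 w2=1 w0=1 w7=0 w8=0 w4=1 w9=1 clk=1
t2.Δ2 w3=0 w2=1 w0=0 w7=1 w8=0 w4=1 w9=1 clk=1
t2.Δ3 w3=0 w2=1 w0=0 w7=1 w8=0 w4=0 w9=1 clk=1
t3.Δ0 w3=0 w2=1 w0=0 w7=1 w8=0 w4=0 w9=1 clk=1
t3.Δ1 w3=0 w2=1 w0=0 w7=1 w8=0 w4=0 w9=1 clk=0
t4.Δ0 w3=0 w2=1 w0=0 w7=1 w8=0 w4=0 w9=1 clk=0
t4.Δ1 w3=0 w2=1 w0=0 w7=1 w8=0 w4=0 w9=1 clk=1
t4.Δ2 w3=0 w2=1 w0=1 w7=0 w8=0 w4=0 w9=1 clk=1
t4.Δ3 w3=0 w2=1 w0=1 w7=0 w8=0 w4=1 w9=1 clk=1
t5.Δ0 w3=0 w2=1 w0=1 w7=0 w8=0 w4=1 w9=1 clk=1
t5.Δ1 w3=0 w2=1 w0=1 w7=0 w8=0 w4=1 w9=1 clk=0
t6.Δ0 w3=0 w2=1 w0=1 w7=0 w8=0 w4=1 w9=1 clk=0
t6.Δ1 w3=0 w2=1 w0=1 w7=0 w8=0 w4=1 w9=1 clk=1
t6.Δ2 w3=0 w2=1 w0=0 w7=1 w8=0 w4=1 w9=1 clk=1
t6.Δ3 w3=0 w2=1 w0=0 w7=1 w8=0 w4=0 w9=1 clk=1
t7.Δ0 w3=0 w2=1 w0=0 w7=1 w8=0 w4=0 w9=1 clk=1
t7.Δ1 w3=0 w2=1 w0=0 w7=1 w8=0 w4=0 w9=1 clk=0
t8.Δ0 w3=0 w2=1 w0=0 w7=1 w8=0 w4=0 w9=1 clk=0
t8.Δ1 w3=0 w2=1 w0=0 w7=1 w8=0 w4=0 w9=1 clk=1
t8.Δ2 w3=0 w2=1 w0=1 w7=0 w8=0 w4=0 w9=1 clk=1
t8.Δ3 w3=0 w2=1 w0=1 w7=0 w8=0 w4=1 w9=1 clk=1
t9.Δ0 w3=0 w2=1 w0=1 w7=0 w8=0 w4=1 w9=1 clk=1
t9.Δ1 w3=0 w2=1 w0=1 w7=0 w8=0 w4=1 w9=1 clk=0
t10.Δ0 w3=0 w2=1 w0=1 w7=0 w8=0 w4=1 w9=1 clk=0
t10.Δ1 w3=0 w2=1 w0=1 w7=0 w8=0 w4=1 w9=1 clk=1
t10.Δ2 w3=0 w2=1 w0=0 w7=1 w8=0 w4=1 w9=1 clk=1
t10.Δ3 w3=0 w2=1 w0=0 w7=1 w8=0 w4=0 w9=1 clk=1
t11.Δ0 w3=0 w2=1 w0=0 w7=1 w8=0 w4=0 w9=1 clk=1
t11.Δ1 w3=0 w2=1 w0=0 w7=1 w8=0 w4=0 w9=1 clk=0
t12.Δ0 w3=0 w2=1 w0=0 w7=1 w8=0 w4=0 w9=1 clk=0
t12.Δ1 w3=0 w2=1 w0=0 w7=1 w8=0 w4=0 w9=1 clk=1
t12.Δ2 w3=0 w2=1 w0=1 w7=0 w8=0 w4=0 w9=1 clk=1
t12.Δ3 w3=0 w2=1 w0=1 w7=0 w8=0 w4=1 w9=1 clk=1
t13.Δ0 w3=0 w2=1 w0=1 w7=0 w8=0 w4=1 w9=1 clk=1
t13.Δ1 w3=0 w2=1 w0=1 w7=0 w8=0 w4=1 w9=1 clk=0
t14.Δ0 w3=0 w2=1 w0=1 w7=0 w8=0 w4=1 w9=1 clk=0
t14.Δ1 w3=0 w2=1 w0=1 w7=0 w8=0 w4=1 w9=1 clk=1
t14.Δ2 w3=0 w2=1 w0=0 w7=1 w8=0 w4=1 w9=1 clk=1
t14.Δ3 w3=0 w2=1 w0=0 w7=1 w8=0 w4=0 w9=1 clk=1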